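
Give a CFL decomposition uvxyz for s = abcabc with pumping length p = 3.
u='ab', v='c', x='a', y='b', z='c'

For s = abcabc with pumping length p = 3:

One valid decomposition:
- u = 'ab'
- v = 'c'
- x = 'a'
- y = 'b'
- z = 'c'

Verification:
- uvxyz = 'ab' + 'c' + 'a' + 'b' + 'c' = abcabc ✓
- |vxy| = |'cab'| = 3 ≤ 3 ✓
- |vy| = |'cb'| = 2 > 0 ✓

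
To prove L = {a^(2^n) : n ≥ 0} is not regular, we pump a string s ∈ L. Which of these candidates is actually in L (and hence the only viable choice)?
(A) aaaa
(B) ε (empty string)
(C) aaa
(A) aaaa

The pumping lemma is applied to a string s that lies in L, so first check membership of each option:
- (A) aaaa has length 4 = 2^2, so it is in L ✓
- (B) ε has length 0, which is not a power of 2, so it is not in L ✗
- (C) aaa has length 3, strictly between 2^1 = 2 and 2^2 = 4, so it is not in L ✗

Only (A) aaaa is in L, so it is the only candidate that could play the role of s.
(In a complete proof one picks s in terms of the pumping length p so that |s| ≥ p is guaranteed; a fixed string like aaaa illustrates the shape of such an s.)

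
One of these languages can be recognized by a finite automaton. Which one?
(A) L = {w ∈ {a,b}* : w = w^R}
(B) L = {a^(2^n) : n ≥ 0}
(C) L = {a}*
(C) {a}*

(C) L = {a}* is regular.

This can be recognized by a finite automaton (DFA/NFA).
Regular expressions like {a}* define regular languages.

The other choices are not regular:
- {a^(2^n) : n ≥ 0}: After pumping, length is no longer a power of 2
- {w ∈ {a,b}* : w = w^R}: After pumping, the string is no longer symmetric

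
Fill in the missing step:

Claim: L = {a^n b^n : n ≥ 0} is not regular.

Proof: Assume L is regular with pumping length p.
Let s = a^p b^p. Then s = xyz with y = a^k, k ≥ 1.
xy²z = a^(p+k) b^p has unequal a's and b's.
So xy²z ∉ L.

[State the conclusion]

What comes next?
This contradicts the pumping lemma for regular languages,
which guarantees xy^i z ∈ L for all i ≥ 0.

Since our assumption that L is regular leads to a contradiction,
we conclude that L = {a^n b^n : n ≥ 0} is NOT regular. ∎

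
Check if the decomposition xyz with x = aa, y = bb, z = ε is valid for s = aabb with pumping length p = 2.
Violated: |xy| ≤ p

The decomposition x = aa, y = bb, z = ε for s = aabb with p = 2
violates the constraint: |xy| ≤ p

|xy| = |aabb| = 4 > 2 = p. The decomposition puts too many characters in xy.

Pumping lemma constraints:
1. xyz = s (decomposition is valid)
2. |xy| ≤ p
3. |y| > 0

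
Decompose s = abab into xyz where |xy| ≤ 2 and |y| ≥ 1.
x = '', y = 'ab', z = 'ab'

For s = abab and p = 2, one valid decomposition is:
- x = '' (length 0)
- y = 'ab' (length 2)
- z = 'ab' (length 2)

Verification:
- xyz = '' + 'ab' + 'ab' = abab ✓
- |xy| = 2 ≤ 2 ✓
- |y| = 2 > 0 ✓

All pumping lemma constraints are satisfied.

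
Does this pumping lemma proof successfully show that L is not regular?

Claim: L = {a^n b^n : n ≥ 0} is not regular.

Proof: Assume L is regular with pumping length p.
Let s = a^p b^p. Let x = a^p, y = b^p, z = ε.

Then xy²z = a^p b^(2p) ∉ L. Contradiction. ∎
The proof is INCORRECT.

Error: The decomposition violates |xy| ≤ p.
With x = a^p and y = b^p, we have |xy| = 2p > p.
The pumping lemma requires |xy| ≤ p, so y must be within the first p characters.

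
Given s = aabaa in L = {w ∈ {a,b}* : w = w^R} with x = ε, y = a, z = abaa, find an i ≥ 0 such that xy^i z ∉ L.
i = 0

xy⁰z = ε · ε · abaa = abaa; abaa reversed is aaba ≠ abaa, so it is not a palindrome and is not in L.
(Other choices also work, e.g. i = 2, 3; only i = 1 is guaranteed to stay in L since xy¹z = s.)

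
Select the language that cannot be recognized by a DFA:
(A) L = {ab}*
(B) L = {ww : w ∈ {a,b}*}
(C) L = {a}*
(B) {ww : w ∈ {a,b}*}

(B) L = {ww : w ∈ {a,b}*} is NOT regular.

The pumping lemma can be used to prove this:
After pumping, the two halves no longer match

The other languages are regular because they can be recognized by finite automata.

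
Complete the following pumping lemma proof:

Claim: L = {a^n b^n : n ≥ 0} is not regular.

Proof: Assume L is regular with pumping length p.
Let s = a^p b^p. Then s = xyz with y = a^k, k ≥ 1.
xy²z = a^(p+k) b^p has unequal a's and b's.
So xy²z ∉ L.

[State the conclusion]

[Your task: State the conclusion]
This contradicts the pumping lemma for regular languages,
which guarantees xy^i z ∈ L for all i ≥ 0.

Since our assumption that L is regular leads to a contradiction,
we conclude that L = {a^n b^n : n ≥ 0} is NOT regular. ∎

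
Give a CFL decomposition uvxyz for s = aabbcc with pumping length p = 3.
u='aa', v='b', x='b', y='c', z='c'

For s = aabbcc with pumping length p = 3:

One valid decomposition:
- u = 'aa'
- v = 'b'
- x = 'b'
- y = 'c'
- z = 'c'

Verification:
- uvxyz = 'aa' + 'b' + 'b' + 'c' + 'c' = aabbcc ✓
- |vxy| = |'bbc'| = 3 ≤ 3 ✓
- |vy| = |'bc'| = 2 > 0 ✓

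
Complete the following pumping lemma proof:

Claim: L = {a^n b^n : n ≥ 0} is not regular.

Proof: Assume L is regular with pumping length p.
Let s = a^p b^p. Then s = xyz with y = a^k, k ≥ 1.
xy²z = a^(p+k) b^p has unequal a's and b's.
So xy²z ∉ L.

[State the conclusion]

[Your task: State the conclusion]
This contradicts the pumping lemma for regular languages,
which guarantees xy^i z ∈ L for all i ≥ 0.

Since our assumption that L is regular leads to a contradiction,
we conclude that L = {a^n b^n : n ≥ 0} is NOT regular. ∎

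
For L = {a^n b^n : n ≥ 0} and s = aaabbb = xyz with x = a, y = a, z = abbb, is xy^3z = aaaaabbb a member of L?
No

xy³z = a · aaa · abbb = aaaaabbb.
aaaaabbb has 5 a's and 3 b's; 5 ≠ 3, so it is not in L.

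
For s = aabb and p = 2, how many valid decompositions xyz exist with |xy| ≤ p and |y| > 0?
3

For s = 'aabb' with pumping length p = 2:

Constraints: |xy| ≤ 2, |y| > 0

Valid decompositions (|xy| ≤ p, |y| ≥ 1):
  • x='', y='a', z='abb'
  • x='a', y='a', z='bb'
  • x='', y='aa', z='bb'

Total count: 3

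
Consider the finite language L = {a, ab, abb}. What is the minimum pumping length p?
p = 4

For a finite language L, the pumping lemma holds vacuously if p > max|s| for s ∈ L.

The longest string in L = {a, ab, abb} has length 3.
If p = 4, then no string s ∈ L has |s| ≥ p, so the condition is vacuously true.

The minimum pumping length is p = 4.

Why no smaller p works: for any p ≤ 3, the longest string s ∈ L has |s| = 3 ≥ p, so it would
have to be pumpable; but pumping up (i = 2, 3, ...) produces ever longer strings, which cannot all lie in the
finite language L. So the pumping property fails for every p ≤ 3.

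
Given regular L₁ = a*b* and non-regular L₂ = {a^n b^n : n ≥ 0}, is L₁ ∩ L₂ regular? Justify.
No — L₁ ∩ L₂ is not regular.

Every string a^n b^n already lies in a*b*, so L₁ ∩ L₂ = {a^n b^n : n ≥ 0} = L₂ itself, which is the standard non-regular language (pump s = a^p b^p).

Note that the bare facts "L₁ regular, L₂ non-regular" do not settle the question by themselves: the closure of regular languages under ∪, ∩, complement and difference applies only when BOTH operands are regular. With a non-regular operand the result can come out regular or non-regular depending on the specific languages, so one has to work out L₁ ∩ L₂ for this particular pair, as above.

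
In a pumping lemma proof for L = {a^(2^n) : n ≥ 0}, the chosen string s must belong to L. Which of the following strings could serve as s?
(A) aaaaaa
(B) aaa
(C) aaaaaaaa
(C) aaaaaaaa

The pumping lemma is applied to a string s that lies in L, so first check membership of each option:
- (A) aaaaaa has length 6, strictly between 2^2 = 4 and 2^3 = 8, so it is not in L ✗
- (B) aaa has length 3, strictly between 2^1 = 2 and 2^2 = 4, so it is not in L ✗
- (C) aaaaaaaa has length 8 = 2^3, so it is in L ✓

Only (C) aaaaaaaa is in L, so it is the only candidate that could play the role of s.
(In a complete proof one picks s in terms of the pumping length p so that |s| ≥ p is guaranteed; a fixed string like aaaaaaaa illustrates the shape of such an s.)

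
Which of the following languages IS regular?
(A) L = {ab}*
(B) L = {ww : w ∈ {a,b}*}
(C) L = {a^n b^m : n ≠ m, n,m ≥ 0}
(A) {ab}*

(A) L = {ab}* is regular.

This can be recognized by a finite automaton (DFA/NFA).
Regular expressions like {ab}* define regular languages.

The other choices are not regular:
- {a^n b^m : n ≠ m, n,m ≥ 0}: After pumping a's, we can make n = m
- {ww : w ∈ {a,b}*}: After pumping, the two halves no longer match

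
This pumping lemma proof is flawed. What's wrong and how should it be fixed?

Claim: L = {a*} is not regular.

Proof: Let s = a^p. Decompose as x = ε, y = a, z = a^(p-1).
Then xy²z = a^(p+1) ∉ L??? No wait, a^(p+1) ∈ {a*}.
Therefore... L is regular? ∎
Error: The proof attempts to show a*  is not regular, but a* IS regular!

Correction: a* is a regular language (recognized by a simple DFA with one accepting state and self-loop on 'a'). The pumping lemma can only prove non-regularity, not regularity. For regular languages, pumping always works.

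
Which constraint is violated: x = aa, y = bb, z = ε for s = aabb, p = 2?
Violated: |xy| ≤ p

The decomposition x = aa, y = bb, z = ε for s = aabb with p = 2
violates the constraint: |xy| ≤ p

|xy| = |aabb| = 4 > 2 = p. The decomposition puts too many characters in xy.

Pumping lemma constraints:
1. xyz = s (decomposition is valid)
2. |xy| ≤ p
3. |y| > 0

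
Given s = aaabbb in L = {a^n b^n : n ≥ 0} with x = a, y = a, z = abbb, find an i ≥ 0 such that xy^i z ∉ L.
i = 3

xy³z = a · aaa · abbb = aaaaabbb; aaaaabbb has 5 a's and 3 b's; 5 ≠ 3, so it is not in L.
(Other choices also work, e.g. i = 0, 2; only i = 1 is guaranteed to stay in L since xy¹z = s.)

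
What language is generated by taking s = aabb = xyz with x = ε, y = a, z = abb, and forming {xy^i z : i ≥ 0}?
{xy^i z : i ≥ 0} = {a^(i+1) b^2 : i ≥ 0} = {abb, aabb, aaabb, ...}

With x = ε, y = a, z = abb: Starting with aabb and pumping the first 'a' (z = abb keeps the second 'a'), we get strings with i+1 a's followed by 2 b's for i = 0, 1, 2, ...; note bb is not produced because z always contributes one a.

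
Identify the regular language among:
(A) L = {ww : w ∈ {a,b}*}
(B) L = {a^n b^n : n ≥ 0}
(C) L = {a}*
(C) {a}*

(C) L = {a}* is regular.

This can be recognized by a finite automaton (DFA/NFA).
Regular expressions like {a}* define regular languages.

The other choices are not regular:
- {a^n b^n : n ≥ 0}: After pumping, the number of a's and b's become unequal
- {ww : w ∈ {a,b}*}: After pumping, the two halves no longer match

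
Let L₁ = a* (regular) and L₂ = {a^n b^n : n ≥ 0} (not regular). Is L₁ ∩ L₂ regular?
Yes — L₁ ∩ L₂ is regular.

A string of a* contains no b's, and the only string of {a^n b^n} with no b's is ε (n = 0). So L₁ ∩ L₂ = {ε}, a finite language, which is regular.

Note that the bare facts "L₁ regular, L₂ non-regular" do not settle the question by themselves: the closure of regular languages under ∪, ∩, complement and difference applies only when BOTH operands are regular. With a non-regular operand the result can come out regular or non-regular depending on the specific languages, so one has to work out L₁ ∩ L₂ for this particular pair, as above.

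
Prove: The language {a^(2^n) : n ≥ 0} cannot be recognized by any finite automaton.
Assume for contradiction that L is regular, and let p ≥ 1 be the pumping length given by the pumping lemma.
Choose s = a^(2^p). Then s ∈ L and |s| = 2^p ≥ p.
By the pumping lemma, s = xyz for some x, y, z with |xy| ≤ p, |y| ≥ 1, and xy^i z ∈ L for every i ≥ 0.
Here y = a^k for some k with 1 ≤ k ≤ |xy| ≤ p, and p < 2^p.

Take i = 2: |xy²z| = 2^p + k.
Now 2^p < 2^p + k ≤ 2^p + p < 2^p + 2^p = 2^(p+1).
So |xy²z| lies strictly between the consecutive powers of two 2^p and 2^(p+1), hence is not a power of 2, and xy²z ∉ L.

This contradicts the pumping lemma, which requires xy^i z ∈ L for all i ≥ 0.
Hence L = {a^(2^n) : n ≥ 0} is not regular. ∎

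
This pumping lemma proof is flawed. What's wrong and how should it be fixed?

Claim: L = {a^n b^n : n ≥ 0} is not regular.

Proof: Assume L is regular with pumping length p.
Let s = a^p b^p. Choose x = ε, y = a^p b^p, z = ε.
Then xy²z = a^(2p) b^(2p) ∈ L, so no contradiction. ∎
Error: The decomposition violates |xy| ≤ p. With y = a^p b^p, |xy| = |y| = 2p > p. (The proof also miscomputes xy²z, which would be a^p b^p a^p b^p rather than a^(2p) b^(2p), and it wrongly treats one harmless decomposition as settling the matter — the prover does not get to choose the decomposition.)

Correction: The pumping lemma requires |xy| ≤ p, and the argument must handle every decomposition satisfying |xy| ≤ p, |y| ≥ 1. Since s starts with p a's, any such y consists only of a's, say y = a^k with k ≥ 1. Then xy²z = a^(p+k) b^p has unequal numbers of a's and b's, so xy²z ∉ L — the required contradiction.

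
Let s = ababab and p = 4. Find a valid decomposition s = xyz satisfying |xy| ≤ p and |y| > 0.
x = '', y = 'a', z = 'babab'

For s = ababab and p = 4, one valid decomposition is:
- x = '' (length 0)
- y = 'a' (length 1)
- z = 'babab' (length 5)

Verification:
- xyz = '' + 'a' + 'babab' = ababab ✓
- |xy| = 1 ≤ 4 ✓
- |y| = 1 > 0 ✓

All pumping lemma constraints are satisfied.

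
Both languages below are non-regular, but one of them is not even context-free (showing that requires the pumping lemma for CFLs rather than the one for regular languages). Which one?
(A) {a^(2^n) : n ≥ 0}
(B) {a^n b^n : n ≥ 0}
(A) {a^(2^n) : n ≥ 0}

(A) {a^(2^n) : n ≥ 0} requires the CFL pumping lemma.

- {a^n b^n : n ≥ 0} is context-free (but not regular)
  • Can be shown non-regular with the regular pumping lemma
  • After pumping, the number of a's and b's become unequal

- {a^(2^n) : n ≥ 0} is NOT context-free
  • Requires the CFL pumping lemma to prove
  • Gaps between powers of 2 grow exponentially

The CFL pumping lemma is "stronger" in that it can prove non-membership
in the larger class of context-free languages.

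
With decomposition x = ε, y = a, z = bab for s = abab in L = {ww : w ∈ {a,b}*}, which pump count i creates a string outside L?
i = 2

xy²z = ε · aa · bab = aabab; aabab has odd length 5, so it cannot be written as ww and is not in L.
(Other choices also work, e.g. i = 0, 3; only i = 1 is guaranteed to stay in L since xy¹z = s.)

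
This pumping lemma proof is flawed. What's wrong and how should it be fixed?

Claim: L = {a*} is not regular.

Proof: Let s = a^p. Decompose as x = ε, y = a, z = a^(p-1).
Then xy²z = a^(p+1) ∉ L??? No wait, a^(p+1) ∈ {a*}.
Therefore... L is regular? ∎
Error: The proof attempts to show a*  is not regular, but a* IS regular!

Correction: a* is a regular language (recognized by a simple DFA with one accepting state and self-loop on 'a'). The pumping lemma can only prove non-regularity, not regularity. For regular languages, pumping always works.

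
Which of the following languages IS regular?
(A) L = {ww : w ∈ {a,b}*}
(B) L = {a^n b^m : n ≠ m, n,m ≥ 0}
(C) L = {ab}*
(C) {ab}*

(C) L = {ab}* is regular.

This can be recognized by a finite automaton (DFA/NFA).
Regular expressions like {ab}* define regular languages.

The other choices are not regular:
- {ww : w ∈ {a,b}*}: After pumping, the two halves no longer match
- {a^n b^m : n ≠ m, n,m ≥ 0}: After pumping a's, we can make n = m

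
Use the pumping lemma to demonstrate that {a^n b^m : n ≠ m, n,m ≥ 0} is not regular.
Assume for contradiction that L is regular, and let p ≥ 1 be the pumping length given by the pumping lemma.
Choose s = a^p b^(p + p!). Then s ∈ L because p ≠ p + p! (as p! ≥ 1), and |s| ≥ p.
By the pumping lemma, s = xyz for some x, y, z with |xy| ≤ p, |y| ≥ 1, and xy^i z ∈ L for every i ≥ 0.
Since |xy| ≤ p and the first p symbols of s are all a's, y = a^k for some k with 1 ≤ k ≤ p.
For every i ≥ 0, xy^i z = a^(p + (i − 1)k) b^(p + p!).

Because 1 ≤ k ≤ p, k divides p!. Let t = p!/k (a positive integer) and take i = t + 1.
Then the number of a's is p + tk = p + p!, which equals the number of b's.
So xy^(t+1) z = a^(p + p!) b^(p + p!) has equally many a's and b's and is NOT in L.

This contradicts the pumping lemma, which requires xy^i z ∈ L for all i ≥ 0.
Hence L = {a^n b^m : n ≠ m, n,m ≥ 0} is not regular. ∎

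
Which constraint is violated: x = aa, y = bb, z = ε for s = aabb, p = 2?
Violated: |xy| ≤ p

The decomposition x = aa, y = bb, z = ε for s = aabb with p = 2
violates the constraint: |xy| ≤ p

|xy| = |aabb| = 4 > 2 = p. The decomposition puts too many characters in xy.

Pumping lemma constraints:
1. xyz = s (decomposition is valid)
2. |xy| ≤ p
3. |y| > 0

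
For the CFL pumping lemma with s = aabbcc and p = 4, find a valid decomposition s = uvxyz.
u='a', v='a', x='bb', y='c', z='c'

For s = aabbcc with pumping length p = 4:

One valid decomposition:
- u = 'a'
- v = 'a'
- x = 'bb'
- y = 'c'
- z = 'c'

Verification:
- uvxyz = 'a' + 'a' + 'bb' + 'c' + 'c' = aabbcc ✓
- |vxy| = |'abbc'| = 4 ≤ 4 ✓
- |vy| = |'ac'| = 2 > 0 ✓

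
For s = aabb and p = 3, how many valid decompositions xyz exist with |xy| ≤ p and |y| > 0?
6

For s = 'aabb' with pumping length p = 3:

Constraints: |xy| ≤ 3, |y| > 0

Valid decompositions (|xy| ≤ p, |y| ≥ 1):
  • x='', y='a', z='abb'
  • x='a', y='a', z='bb'
  • x='', y='aa', z='bb'
  • x='aa', y='b', z='b'
  • x='a', y='ab', z='b'
  • x='', y='aab', z='b'

Total count: 6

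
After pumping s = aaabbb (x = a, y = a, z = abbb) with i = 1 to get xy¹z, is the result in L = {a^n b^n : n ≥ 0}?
Yes

xy¹z = a · a · abbb = aaabbb.
aaabbb = a^3 b^3 has equal counts (3 = 3), so it is in L.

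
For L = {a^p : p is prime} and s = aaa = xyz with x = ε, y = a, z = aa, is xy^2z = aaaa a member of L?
No

xy²z = ε · aa · aa = aaaa.
aaaa has length 4 = 2 × 2, which is not prime, so it is not in L.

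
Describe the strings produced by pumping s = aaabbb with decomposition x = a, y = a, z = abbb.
{xy^i z : i ≥ 0} = {a^(2+i) b^3 : i ≥ 0} = {aabbb, aaabbb, aaaabbb, ...}

With x = a, y = a, z = abbb: Starting with aaabbb and pumping the second 'a', we get strings with 2+i a's followed by 3 b's for i = 0, 1, 2, ...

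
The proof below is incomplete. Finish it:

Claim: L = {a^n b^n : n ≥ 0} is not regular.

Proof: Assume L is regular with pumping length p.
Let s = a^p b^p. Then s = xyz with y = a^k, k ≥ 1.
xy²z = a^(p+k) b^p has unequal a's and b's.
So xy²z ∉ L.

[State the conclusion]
This contradicts the pumping lemma for regular languages,
which guarantees xy^i z ∈ L for all i ≥ 0.

Since our assumption that L is regular leads to a contradiction,
we conclude that L = {a^n b^n : n ≥ 0} is NOT regular. ∎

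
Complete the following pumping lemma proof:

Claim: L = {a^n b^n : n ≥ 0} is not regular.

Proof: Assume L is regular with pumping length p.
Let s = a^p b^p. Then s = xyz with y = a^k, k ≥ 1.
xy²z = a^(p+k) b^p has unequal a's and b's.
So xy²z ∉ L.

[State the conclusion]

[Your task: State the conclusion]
This contradicts the pumping lemma for regular languages,
which guarantees xy^i z ∈ L for all i ≥ 0.

Since our assumption that L is regular leads to a contradiction,
we conclude that L = {a^n b^n : n ≥ 0} is NOT regular. ∎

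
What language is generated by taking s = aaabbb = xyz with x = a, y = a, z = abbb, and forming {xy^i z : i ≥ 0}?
{xy^i z : i ≥ 0} = {a^(2+i) b^3 : i ≥ 0} = {aabbb, aaabbb, aaaabbb, ...}

With x = a, y = a, z = abbb: Starting with aaabbb and pumping the second 'a', we get strings with 2+i a's followed by 3 b's for i = 0, 1, 2, ...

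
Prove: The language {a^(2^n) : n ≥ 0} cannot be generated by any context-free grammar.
Assume for contradiction that L is context-free, and let p ≥ 1 be the pumping length given by the pumping lemma for CFLs.
Choose s = a^(2^p). Then s ∈ L and |s| = 2^p ≥ p.
By the CFL pumping lemma, s = uvxyz for some u, v, x, y, z with |vxy| ≤ p, |vy| ≥ 1, and uv^i xy^i z ∈ L for every i ≥ 0.
All symbols are a's, so only lengths matter: let k = |vy|, with 1 ≤ k ≤ |vxy| ≤ p < 2^p.

Take i = 2: |uv²xy²z| = 2^p + k, and 2^p < 2^p + k < 2^p + 2^p = 2^(p+1).
So the length lies strictly between consecutive powers of two and is not a power of 2; uv²xy²z ∉ L.

This contradicts the CFL pumping lemma, which requires uv^i xy^i z ∈ L for all i ≥ 0.
Hence L = {a^(2^n) : n ≥ 0} is not context-free. ∎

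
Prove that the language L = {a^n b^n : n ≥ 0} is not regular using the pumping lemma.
Assume for contradiction that L is regular, and let p ≥ 1 be the pumping length given by the pumping lemma.
Choose s = a^p b^p. Then s ∈ L and |s| = 2p ≥ p.
By the pumping lemma, s = xyz for some x, y, z with |xy| ≤ p, |y| ≥ 1, and xy^i z ∈ L for every i ≥ 0.
Since |xy| ≤ p and the first p symbols of s are all a's, we must have y = a^k for some k with 1 ≤ k ≤ p.

Take i = 0: xy⁰z = a^(p − k) b^p.
This string has p − k a's but p b's, and p − k < p because k ≥ 1. So xy⁰z ∉ L.

This contradicts the pumping lemma, which requires xy^i z ∈ L for all i ≥ 0.
Hence L = {a^n b^n : n ≥ 0} is not regular. ∎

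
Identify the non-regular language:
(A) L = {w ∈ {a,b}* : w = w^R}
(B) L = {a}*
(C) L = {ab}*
(A) {w ∈ {a,b}* : w = w^R}

(A) L = {w ∈ {a,b}* : w = w^R} is NOT regular.

The pumping lemma can be used to prove this:
After pumping, the string is no longer symmetric

The other languages are regular because they can be recognized by finite automata.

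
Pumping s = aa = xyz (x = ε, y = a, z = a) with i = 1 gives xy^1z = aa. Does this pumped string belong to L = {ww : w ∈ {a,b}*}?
Yes

xy¹z = ε · a · a = aa.
aa splits into halves a · a, which are equal, so it is in L (w = a).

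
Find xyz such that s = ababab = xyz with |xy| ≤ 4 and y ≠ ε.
x = 'a', y = 'b', z = 'abab'

For s = ababab and p = 4, one valid decomposition is:
- x = 'a' (length 1)
- y = 'b' (length 1)
- z = 'abab' (length 4)

Verification:
- xyz = 'a' + 'b' + 'abab' = ababab ✓
- |xy| = 2 ≤ 4 ✓
- |y| = 1 > 0 ✓

All pumping lemma constraints are satisfied.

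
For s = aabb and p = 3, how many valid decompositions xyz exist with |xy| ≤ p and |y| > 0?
6

For s = 'aabb' with pumping length p = 3:

Constraints: |xy| ≤ 3, |y| > 0

Valid decompositions (|xy| ≤ p, |y| ≥ 1):
  • x='', y='a', z='abb'
  • x='a', y='a', z='bb'
  • x='', y='aa', z='bb'
  • x='aa', y='b', z='b'
  • x='a', y='ab', z='b'
  • x='', y='aab', z='b'

Total count: 6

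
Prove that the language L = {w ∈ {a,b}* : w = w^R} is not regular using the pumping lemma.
Assume for contradiction that L is regular, and let p ≥ 1 be the pumping length given by the pumping lemma.
Choose s = a^p b a^p. Then s ∈ L (it reads the same in both directions) and |s| = 2p + 1 ≥ p.
By the pumping lemma, s = xyz for some x, y, z with |xy| ≤ p, |y| ≥ 1, and xy^i z ∈ L for every i ≥ 0.
Since |xy| ≤ p and the first p symbols of s are all a's, y = a^k for some k with 1 ≤ k ≤ p.

Take i = 2: xy²z = a^(p + k) b a^p.
Its reversal is a^p b a^(p + k). These differ because the block of a's before the unique b has length p + k in one and p in the other, and p + k ≠ p since k ≥ 1. So xy²z is not a palindrome, i.e. xy²z ∉ L.

This contradicts the pumping lemma, which requires xy^i z ∈ L for all i ≥ 0.
Hence L = {w ∈ {a,b}* : w = w^R} is not regular. ∎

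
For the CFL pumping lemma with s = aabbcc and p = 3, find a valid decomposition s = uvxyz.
u='aa', v='b', x='b', y='c', z='c'

For s = aabbcc with pumping length p = 3:

One valid decomposition:
- u = 'aa'
- v = 'b'
- x = 'b'
- y = 'c'
- z = 'c'

Verification:
- uvxyz = 'aa' + 'b' + 'b' + 'c' + 'c' = aabbcc ✓
- |vxy| = |'bbc'| = 3 ≤ 3 ✓
- |vy| = |'bc'| = 2 > 0 ✓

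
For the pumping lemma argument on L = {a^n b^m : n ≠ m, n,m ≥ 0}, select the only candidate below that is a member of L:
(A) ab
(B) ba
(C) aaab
(C) aaab

The pumping lemma is applied to a string s that lies in L, so first check membership of each option:
- (A) ab = a^1 b^1 has n = m = 1, so it is not in L ✗
- (B) ba has an a after a b, so it is not of the form a^n b^m and is not in L ✗
- (C) aaab = a^3 b^1 with 3 ≠ 1, so it is in L ✓

Only (C) aaab is in L, so it is the only candidate that could play the role of s.
(In a complete proof one picks s in terms of the pumping length p so that |s| ≥ p is guaranteed; a fixed string like aaab illustrates the shape of such an s.)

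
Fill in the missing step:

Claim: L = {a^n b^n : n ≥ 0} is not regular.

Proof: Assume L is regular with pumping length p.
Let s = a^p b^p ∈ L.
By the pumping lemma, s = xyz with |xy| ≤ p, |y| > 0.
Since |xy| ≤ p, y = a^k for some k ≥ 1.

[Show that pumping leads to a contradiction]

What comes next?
Consider xy²z = a^(p+k) b^p.

Since k ≥ 1, we have p + k > p.
So xy²z has more a's than b's: (p+k) a's vs p b's.
This means xy²z ∉ L because a^n b^n requires equal counts.

This contradicts the pumping lemma which states xy²z ∈ L.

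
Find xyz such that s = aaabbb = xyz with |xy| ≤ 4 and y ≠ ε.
x = '', y = 'aaa', z = 'bbb'

For s = aaabbb and p = 4, one valid decomposition is:
- x = '' (length 0)
- y = 'aaa' (length 3)
- z = 'bbb' (length 3)

Verification:
- xyz = '' + 'aaa' + 'bbb' = aaabbb ✓
- |xy| = 3 ≤ 4 ✓
- |y| = 3 > 0 ✓

All pumping lemma constraints are satisfied.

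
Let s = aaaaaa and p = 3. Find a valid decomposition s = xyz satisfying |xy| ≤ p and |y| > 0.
x = 'a', y = 'a', z = 'aaaa'

For s = aaaaaa and p = 3, one valid decomposition is:
- x = 'a' (length 1)
- y = 'a' (length 1)
- z = 'aaaa' (length 4)

Verification:
- xyz = 'a' + 'a' + 'aaaa' = aaaaaa ✓
- |xy| = 2 ≤ 3 ✓
- |y| = 1 > 0 ✓

All pumping lemma constraints are satisfied.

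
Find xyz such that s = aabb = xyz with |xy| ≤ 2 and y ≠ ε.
x = '', y = 'aa', z = 'bb'

For s = aabb and p = 2, one valid decomposition is:
- x = '' (length 0)
- y = 'aa' (length 2)
- z = 'bb' (length 2)

Verification:
- xyz = '' + 'aa' + 'bb' = aabb ✓
- |xy| = 2 ≤ 2 ✓
- |y| = 2 > 0 ✓

All pumping lemma constraints are satisfied.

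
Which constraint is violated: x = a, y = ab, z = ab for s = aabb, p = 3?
Violated: xyz = s

The decomposition x = a, y = ab, z = ab for s = aabb with p = 3
violates the constraint: xyz = s

xyz = 'a' + 'ab' + 'ab' = 'aabab' ≠ 'aabb' = s. The decomposition doesn't reconstruct s.

Pumping lemma constraints:
1. xyz = s (decomposition is valid)
2. |xy| ≤ p
3. |y| > 0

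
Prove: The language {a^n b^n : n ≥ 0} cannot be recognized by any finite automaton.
Assume for contradiction that L is regular, and let p ≥ 1 be the pumping length given by the pumping lemma.
Choose s = a^p b^p. Then s ∈ L and |s| = 2p ≥ p.
By the pumping lemma, s = xyz for some x, y, z with |xy| ≤ p, |y| ≥ 1, and xy^i z ∈ L for every i ≥ 0.
Since |xy| ≤ p and the first p symbols of s are all a's, we must have y = a^k for some k with 1 ≤ k ≤ p.

Take i = 0: xy⁰z = a^(p − k) b^p.
This string has p − k a's but p b's, and p − k < p because k ≥ 1. So xy⁰z ∉ L.

This contradicts the pumping lemma, which requires xy^i z ∈ L for all i ≥ 0.
Hence L = {a^n b^n : n ≥ 0} is not regular. ∎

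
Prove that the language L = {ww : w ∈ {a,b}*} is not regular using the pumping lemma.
Assume for contradiction that L is regular, and let p ≥ 1 be the pumping length given by the pumping lemma.
Choose s = a^p b a^p b. Then s ∈ L (take w = a^p b) and |s| = 2p + 2 ≥ p.
By the pumping lemma, s = xyz for some x, y, z with |xy| ≤ p, |y| ≥ 1, and xy^i z ∈ L for every i ≥ 0.
Since |xy| ≤ p and the first p symbols of s are all a's, y = a^k for some k with 1 ≤ k ≤ p.

Take i = 2: t = xy²z = a^(p + k) b a^p b.
Suppose t = uu for some string u. The string t contains exactly two b's and ends in b, so u contains exactly one b and ends in b; hence u = a^j b for some j, and uu = a^j b a^j b. Comparing with t = a^(p + k) b a^p b forces j = p + k (first block) and j = p (second block), which is impossible since k ≥ 1. So t ∉ L.

This contradicts the pumping lemma, which requires xy^i z ∈ L for all i ≥ 0.
Hence L = {ww : w ∈ {a,b}*} is not regular. ∎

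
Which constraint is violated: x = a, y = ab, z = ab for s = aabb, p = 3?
Violated: xyz = s

The decomposition x = a, y = ab, z = ab for s = aabb with p = 3
violates the constraint: xyz = s

xyz = 'a' + 'ab' + 'ab' = 'aabab' ≠ 'aabb' = s. The decomposition doesn't reconstruct s.

Pumping lemma constraints:
1. xyz = s (decomposition is valid)
2. |xy| ≤ p
3. |y| > 0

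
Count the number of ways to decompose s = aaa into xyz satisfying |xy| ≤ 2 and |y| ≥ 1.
3

For s = 'aaa' with pumping length p = 2:

Constraints: |xy| ≤ 2, |y| > 0

Valid decompositions (|xy| ≤ p, |y| ≥ 1):
  • x='', y='a', z='aa'
  • x='a', y='a', z='a'
  • x='', y='aa', z='a'

Total count: 3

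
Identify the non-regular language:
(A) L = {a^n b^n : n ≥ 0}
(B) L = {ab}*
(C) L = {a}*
(A) {a^n b^n : n ≥ 0}

(A) L = {a^n b^n : n ≥ 0} is NOT regular.

The pumping lemma can be used to prove this:
After pumping, the number of a's and b's become unequal

The other languages are regular because they can be recognized by finite automata.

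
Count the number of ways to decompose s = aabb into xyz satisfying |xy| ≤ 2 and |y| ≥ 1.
3

For s = 'aabb' with pumping length p = 2:

Constraints: |xy| ≤ 2, |y| > 0

Valid decompositions (|xy| ≤ p, |y| ≥ 1):
  • x='', y='a', z='abb'
  • x='a', y='a', z='bb'
  • x='', y='aa', z='bb'

Total count: 3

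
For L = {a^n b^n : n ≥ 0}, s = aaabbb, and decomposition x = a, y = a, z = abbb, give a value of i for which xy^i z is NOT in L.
i = 3

xy³z = a · aaa · abbb = aaaaabbb; aaaaabbb has 5 a's and 3 b's; 5 ≠ 3, so it is not in L.
(Other choices also work, e.g. i = 0, 2; only i = 1 is guaranteed to stay in L since xy¹z = s.)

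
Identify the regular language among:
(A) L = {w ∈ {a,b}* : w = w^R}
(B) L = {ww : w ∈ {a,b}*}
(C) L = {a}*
(C) {a}*

(C) L = {a}* is regular.

This can be recognized by a finite automaton (DFA/NFA).
Regular expressions like {a}* define regular languages.

The other choices are not regular:
- {w ∈ {a,b}* : w = w^R}: After pumping, the string is no longer symmetric
- {ww : w ∈ {a,b}*}: After pumping, the two halves no longer match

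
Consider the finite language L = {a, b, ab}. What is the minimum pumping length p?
p = 3

For a finite language L, the pumping lemma holds vacuously if p > max|s| for s ∈ L.

The longest string in L = {a, b, ab} has length 2.
If p = 3, then no string s ∈ L has |s| ≥ p, so the condition is vacuously true.

The minimum pumping length is p = 3.

Why no smaller p works: for any p ≤ 2, the longest string s ∈ L has |s| = 2 ≥ p, so it would
have to be pumpable; but pumping up (i = 2, 3, ...) produces ever longer strings, which cannot all lie in the
finite language L. So the pumping property fails for every p ≤ 2.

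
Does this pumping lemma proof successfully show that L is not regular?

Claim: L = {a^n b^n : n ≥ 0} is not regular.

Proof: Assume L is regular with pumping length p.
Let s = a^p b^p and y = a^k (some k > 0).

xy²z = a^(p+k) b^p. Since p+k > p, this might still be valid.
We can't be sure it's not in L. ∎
The proof is INCORRECT.

Error: The conclusion is wrong.
xy²z = a^(p+k) b^p is definitely NOT in L because the number of a's (p+k) ≠ number of b's (p).
The proof incorrectly doubts what is actually a valid contradiction.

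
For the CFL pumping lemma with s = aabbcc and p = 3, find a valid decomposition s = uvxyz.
u='aa', v='b', x='b', y='c', z='c'

For s = aabbcc with pumping length p = 3:

One valid decomposition:
- u = 'aa'
- v = 'b'
- x = 'b'
- y = 'c'
- z = 'c'

Verification:
- uvxyz = 'aa' + 'b' + 'b' + 'c' + 'c' = aabbcc ✓
- |vxy| = |'bbc'| = 3 ≤ 3 ✓
- |vy| = |'bc'| = 2 > 0 ✓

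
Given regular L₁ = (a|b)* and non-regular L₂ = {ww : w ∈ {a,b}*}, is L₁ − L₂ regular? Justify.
No — L₁ − L₂ is not regular.

L₁ − L₂ is the complement of {ww} within {a,b}*. If it were regular, its complement {ww} would be regular as well (regular languages are closed under complement) — contradiction. So L₁ − L₂ is not regular.

Note that the bare facts "L₁ regular, L₂ non-regular" do not settle the question by themselves: the closure of regular languages under ∪, ∩, complement and difference applies only when BOTH operands are regular. With a non-regular operand the result can come out regular or non-regular depending on the specific languages, so one has to work out L₁ − L₂ for this particular pair, as above.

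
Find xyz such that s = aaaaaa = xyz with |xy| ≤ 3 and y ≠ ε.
x = '', y = 'aaa', z = 'aaa'

For s = aaaaaa and p = 3, one valid decomposition is:
- x = '' (length 0)
- y = 'aaa' (length 3)
- z = 'aaa' (length 3)

Verification:
- xyz = '' + 'aaa' + 'aaa' = aaaaaa ✓
- |xy| = 3 ≤ 3 ✓
- |y| = 3 > 0 ✓

All pumping lemma constraints are satisfied.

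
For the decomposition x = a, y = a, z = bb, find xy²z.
aaabb

Given x = 'a', y = 'a', z = 'bb' and i = 2:

xy^2z = x + y·y·...·y (2 times) + z
       = 'a' + 'a'^2 + 'bb'
       = 'a' + 'aa' + 'bb'
       = 'aaabb'

The pumped string is 'aaabb' with length 5.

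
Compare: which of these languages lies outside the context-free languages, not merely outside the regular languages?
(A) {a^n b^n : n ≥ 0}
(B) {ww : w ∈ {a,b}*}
(B) {ww : w ∈ {a,b}*}

(B) {ww : w ∈ {a,b}*} requires the CFL pumping lemma.

- {a^n b^n : n ≥ 0} is context-free (but not regular)
  • Can be shown non-regular with the regular pumping lemma
  • After pumping, the number of a's and b's become unequal

- {ww : w ∈ {a,b}*} is NOT context-free
  • Requires the CFL pumping lemma to prove
  • Cannot verify equality of two arbitrary substrings

The CFL pumping lemma is "stronger" in that it can prove non-membership
in the larger class of context-free languages.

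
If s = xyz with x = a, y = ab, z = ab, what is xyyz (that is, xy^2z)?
aababab

Given x = 'a', y = 'ab', z = 'ab' and i = 2:

xy^2z = x + y·y·...·y (2 times) + z
       = 'a' + 'ab'^2 + 'ab'
       = 'a' + 'abab' + 'ab'
       = 'aababab'

The pumped string is 'aababab' with length 7.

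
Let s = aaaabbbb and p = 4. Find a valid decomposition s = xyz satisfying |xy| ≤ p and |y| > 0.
x = '', y = 'aaaa', z = 'bbbb'

For s = aaaabbbb and p = 4, one valid decomposition is:
- x = '' (length 0)
- y = 'aaaa' (length 4)
- z = 'bbbb' (length 4)

Verification:
- xyz = '' + 'aaaa' + 'bbbb' = aaaabbbb ✓
- |xy| = 4 ≤ 4 ✓
- |y| = 4 > 0 ✓

All pumping lemma constraints are satisfied.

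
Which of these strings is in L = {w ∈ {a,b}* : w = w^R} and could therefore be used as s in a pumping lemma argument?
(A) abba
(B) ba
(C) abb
(A) abba

The pumping lemma is applied to a string s that lies in L, so first check membership of each option:
- (A) abba reversed is abba, the same string, so it is a palindrome and is in L ✓
- (B) ba reversed is ab ≠ ba, so it is not a palindrome and is not in L ✗
- (C) abb reversed is bba ≠ abb, so it is not a palindrome and is not in L ✗

Only (A) abba is in L, so it is the only candidate that could play the role of s.
(In a complete proof one picks s in terms of the pumping length p so that |s| ≥ p is guaranteed; a fixed string like abba illustrates the shape of such an s.)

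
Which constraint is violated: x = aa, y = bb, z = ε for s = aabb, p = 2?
Violated: |xy| ≤ p

The decomposition x = aa, y = bb, z = ε for s = aabb with p = 2
violates the constraint: |xy| ≤ p

|xy| = |aabb| = 4 > 2 = p. The decomposition puts too many characters in xy.

Pumping lemma constraints:
1. xyz = s (decomposition is valid)
2. |xy| ≤ p
3. |y| > 0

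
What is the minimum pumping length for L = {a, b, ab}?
p = 3

For a finite language L, the pumping lemma holds vacuously if p > max|s| for s ∈ L.

The longest string in L = {a, b, ab} has length 2.
If p = 3, then no string s ∈ L has |s| ≥ p, so the condition is vacuously true.

The minimum pumping length is p = 3.

Why no smaller p works: for any p ≤ 2, the longest string s ∈ L has |s| = 2 ≥ p, so it would
have to be pumpable; but pumping up (i = 2, 3, ...) produces ever longer strings, which cannot all lie in the
finite language L. So the pumping property fails for every p ≤ 2.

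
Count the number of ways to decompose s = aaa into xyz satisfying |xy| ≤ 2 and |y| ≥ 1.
3

For s = 'aaa' with pumping length p = 2:

Constraints: |xy| ≤ 2, |y| > 0

Valid decompositions (|xy| ≤ p, |y| ≥ 1):
  • x='', y='a', z='aa'
  • x='a', y='a', z='a'
  • x='', y='aa', z='a'

Total count: 3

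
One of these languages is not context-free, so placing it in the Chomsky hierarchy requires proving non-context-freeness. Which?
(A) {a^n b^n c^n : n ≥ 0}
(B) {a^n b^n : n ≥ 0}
(A) {a^n b^n c^n : n ≥ 0}

(A) {a^n b^n c^n : n ≥ 0} requires the CFL pumping lemma.

- {a^n b^n : n ≥ 0} is context-free (but not regular)
  • Can be shown non-regular with the regular pumping lemma
  • After pumping, the number of a's and b's become unequal

- {a^n b^n c^n : n ≥ 0} is NOT context-free
  • Requires the CFL pumping lemma to prove
  • Cannot maintain three equal counts simultaneously

The CFL pumping lemma is "stronger" in that it can prove non-membership
in the larger class of context-free languages.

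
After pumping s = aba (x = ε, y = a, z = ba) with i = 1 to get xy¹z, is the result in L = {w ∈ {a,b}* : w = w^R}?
Yes

xy¹z = ε · a · ba = aba.
aba reversed is aba, the same string, so it is a palindrome and is in L.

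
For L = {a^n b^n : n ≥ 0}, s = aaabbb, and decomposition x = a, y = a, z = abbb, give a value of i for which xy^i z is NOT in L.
i = 2

xy²z = a · aa · abbb = aaaabbb; aaaabbb has 4 a's and 3 b's; 4 ≠ 3, so it is not in L.
(Other choices also work, e.g. i = 0, 3; only i = 1 is guaranteed to stay in L since xy¹z = s.)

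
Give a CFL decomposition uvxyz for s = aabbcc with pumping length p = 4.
u='a', v='a', x='bb', y='c', z='c'

For s = aabbcc with pumping length p = 4:

One valid decomposition:
- u = 'a'
- v = 'a'
- x = 'bb'
- y = 'c'
- z = 'c'

Verification:
- uvxyz = 'a' + 'a' + 'bb' + 'c' + 'c' = aabbcc ✓
- |vxy| = |'abbc'| = 4 ≤ 4 ✓
- |vy| = |'ac'| = 2 > 0 ✓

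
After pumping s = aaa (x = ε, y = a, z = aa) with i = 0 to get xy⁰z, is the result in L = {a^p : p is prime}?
Yes

xy⁰z = ε · ε · aa = aa.
aa has length 2, which is prime, so it is in L.
(A single pumped string landing in L is not a contradiction by itself; a non-regularity proof needs some i for which xy^i z ∉ L, for every admissible decomposition.)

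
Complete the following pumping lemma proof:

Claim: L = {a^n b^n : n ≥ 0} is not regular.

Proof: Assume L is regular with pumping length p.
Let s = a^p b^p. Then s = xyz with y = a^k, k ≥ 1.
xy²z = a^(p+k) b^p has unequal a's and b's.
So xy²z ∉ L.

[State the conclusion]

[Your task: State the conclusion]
This contradicts the pumping lemma for regular languages,
which guarantees xy^i z ∈ L for all i ≥ 0.

Since our assumption that L is regular leads to a contradiction,
we conclude that L = {a^n b^n : n ≥ 0} is NOT regular. ∎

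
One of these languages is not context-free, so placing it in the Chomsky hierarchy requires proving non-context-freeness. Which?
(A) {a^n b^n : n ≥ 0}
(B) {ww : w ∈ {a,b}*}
(B) {ww : w ∈ {a,b}*}

(B) {ww : w ∈ {a,b}*} requires the CFL pumping lemma.

- {a^n b^n : n ≥ 0} is context-free (but not regular)
  • Can be shown non-regular with the regular pumping lemma
  • After pumping, the number of a's and b's become unequal

- {ww : w ∈ {a,b}*} is NOT context-free
  • Requires the CFL pumping lemma to prove
  • Even a PDA cannot compare two arbitrary halves symbol by symbol; CFL pumping on a^p b^p a^p b^p fails

The CFL pumping lemma is "stronger" in that it can prove non-membership
in the larger class of context-free languages.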